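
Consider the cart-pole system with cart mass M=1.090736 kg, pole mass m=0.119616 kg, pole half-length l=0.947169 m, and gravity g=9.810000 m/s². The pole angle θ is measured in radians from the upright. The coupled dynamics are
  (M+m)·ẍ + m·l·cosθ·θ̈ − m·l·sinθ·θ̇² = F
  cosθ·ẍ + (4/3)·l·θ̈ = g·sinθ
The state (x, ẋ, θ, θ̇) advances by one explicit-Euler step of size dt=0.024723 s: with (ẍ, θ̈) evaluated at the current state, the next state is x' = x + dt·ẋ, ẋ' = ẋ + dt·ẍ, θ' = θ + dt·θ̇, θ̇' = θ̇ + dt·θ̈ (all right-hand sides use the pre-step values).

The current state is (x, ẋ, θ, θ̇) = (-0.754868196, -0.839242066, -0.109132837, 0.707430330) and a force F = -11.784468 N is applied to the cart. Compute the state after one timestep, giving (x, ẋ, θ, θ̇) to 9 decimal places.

sinθ=-0.108916338, cosθ=0.994050920
temp = (F + m·l·θ̇²·sinθ)/(M+m) = (-11.784468 + -0.006175571)/1.210352 = -9.741499639
θ̈ = (g·sinθ − cosθ·temp)/(l·(4/3 − m·cos²θ/(M+m))) = 7.360821822
ẍ = temp − m·l·θ̈·cosθ/(M+m) = -10.426419872
Euler: x'=-0.754868196+0.024723·-0.839242066=-0.775616778, ẋ'=-0.839242066+0.024723·-10.426419872=-1.097014444
       θ'=-0.109132837+0.024723·0.707430330=-0.091643037, θ̇'=0.707430330+0.024723·7.360821822=0.889411928

(-0.775616778, -1.097014444, -0.091643037, 0.889411928)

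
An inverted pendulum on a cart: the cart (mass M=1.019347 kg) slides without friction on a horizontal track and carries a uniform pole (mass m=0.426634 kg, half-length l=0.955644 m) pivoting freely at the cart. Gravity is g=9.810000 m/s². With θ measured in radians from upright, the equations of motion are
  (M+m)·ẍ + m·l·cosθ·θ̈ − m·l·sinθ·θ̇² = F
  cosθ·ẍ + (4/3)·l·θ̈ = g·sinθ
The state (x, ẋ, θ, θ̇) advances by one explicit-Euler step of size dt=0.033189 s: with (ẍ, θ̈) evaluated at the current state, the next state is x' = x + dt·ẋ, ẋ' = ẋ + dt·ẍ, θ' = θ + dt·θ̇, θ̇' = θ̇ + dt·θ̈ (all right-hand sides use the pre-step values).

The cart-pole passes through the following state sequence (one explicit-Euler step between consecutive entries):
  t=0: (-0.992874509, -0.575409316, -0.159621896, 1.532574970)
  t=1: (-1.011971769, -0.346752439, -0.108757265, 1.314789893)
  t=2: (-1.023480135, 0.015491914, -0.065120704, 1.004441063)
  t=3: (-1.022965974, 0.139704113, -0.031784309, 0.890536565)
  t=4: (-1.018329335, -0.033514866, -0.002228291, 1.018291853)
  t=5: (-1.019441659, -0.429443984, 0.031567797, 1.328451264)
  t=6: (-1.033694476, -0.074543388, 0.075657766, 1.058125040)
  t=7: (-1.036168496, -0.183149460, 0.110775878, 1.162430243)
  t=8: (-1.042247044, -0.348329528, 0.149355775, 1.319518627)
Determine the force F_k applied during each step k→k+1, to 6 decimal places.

step 0→1:
  ẍ = (ẋ'−ẋ)/dt = (-0.346752439−-0.575409316)/0.033189 = 6.889538
  θ̈ = (θ̇'−θ̇)/dt = (1.314789893−1.532574970)/0.033189 = -6.561966
  sinθ=-0.158945, cosθ=0.987287
  F = (M+m)·ẍ + m·l·cosθ·θ̈ − m·l·sinθ·θ̇² = 9.962141 + -2.641370 − -0.152209 = 7.472981
step 1→2:
  ẍ = (ẋ'−ẋ)/dt = (0.015491914−-0.346752439)/0.033189 = 10.914591
  θ̈ = (θ̇'−θ̇)/dt = (1.004441063−1.314789893)/0.033189 = -9.350955
  sinθ=-0.108543, cosθ=0.994092
  F = (M+m)·ẍ + m·l·cosθ·θ̈ − m·l·sinθ·θ̇² = 15.782291 + -3.789955 − -0.076501 = 12.068837
step 2→3:
  ẍ = (ẋ'−ẋ)/dt = (0.139704113−0.015491914)/0.033189 = 3.742571
  θ̈ = (θ̇'−θ̇)/dt = (0.890536565−1.004441063)/0.033189 = -3.431995
  sinθ=-0.065075, cosθ=0.997880
  F = (M+m)·ẍ + m·l·cosθ·θ̈ − m·l·sinθ·θ̇² = 5.411687 + -1.396294 − -0.026768 = 4.042161
step 3→4:
  ẍ = (ẋ'−ẋ)/dt = (-0.033514866−0.139704113)/0.033189 = -5.219168
  θ̈ = (θ̇'−θ̇)/dt = (1.018291853−0.890536565)/0.033189 = 3.849326
  sinθ=-0.031779, cosθ=0.999495
  F = (M+m)·ẍ + m·l·cosθ·θ̈ − m·l·sinθ·θ̇² = -7.546818 + 1.568617 − -0.010275 = -5.967926
step 4→5:
  ẍ = (ẋ'−ẋ)/dt = (-0.429443984−-0.033514866)/0.033189 = -11.929528
  θ̈ = (θ̇'−θ̇)/dt = (1.328451264−1.018291853)/0.033189 = 9.345247
  sinθ=-0.002228, cosθ=0.999998
  F = (M+m)·ẍ + m·l·cosθ·θ̈ − m·l·sinθ·θ̇² = -17.249871 + 3.810143 − -0.000942 = -13.438786
step 5→6:
  ẍ = (ẋ'−ẋ)/dt = (-0.074543388−-0.429443984)/0.033189 = 10.693320
  θ̈ = (θ̇'−θ̇)/dt = (1.058125040−1.328451264)/0.033189 = -8.145055
  sinθ=0.031563, cosθ=0.999502
  F = (M+m)·ẍ + m·l·cosθ·θ̈ − m·l·sinθ·θ̇² = 15.462337 + -3.319168 − 0.022710 = 12.120460
step 6→7:
  ẍ = (ẋ'−ẋ)/dt = (-0.183149460−-0.074543388)/0.033189 = -3.272351
  θ̈ = (θ̇'−θ̇)/dt = (1.162430243−1.058125040)/0.033189 = 3.142764
  sinθ=0.075586, cosθ=0.997139
  F = (M+m)·ẍ + m·l·cosθ·θ̈ − m·l·sinθ·θ̇² = -4.731758 + 1.277672 − 0.034504 = -3.488590
step 7→8:
  ẍ = (ẋ'−ẋ)/dt = (-0.348329528−-0.183149460)/0.033189 = -4.976952
  θ̈ = (θ̇'−θ̇)/dt = (1.319518627−1.162430243)/0.033189 = 4.733146
  sinθ=0.110549, cosθ=0.993871
  F = (M+m)·ẍ + m·l·cosθ·θ̈ − m·l·sinθ·θ̇² = -7.196578 + 1.917924 − 0.060903 = -5.339558

F_0 = 7.472981 N
F_1 = 12.068837 N
F_2 = 4.042161 N
F_3 = -5.967926 N
F_4 = -13.438786 N
F_5 = 12.120460 N
F_6 = -3.488590 N
F_7 = -5.339558 N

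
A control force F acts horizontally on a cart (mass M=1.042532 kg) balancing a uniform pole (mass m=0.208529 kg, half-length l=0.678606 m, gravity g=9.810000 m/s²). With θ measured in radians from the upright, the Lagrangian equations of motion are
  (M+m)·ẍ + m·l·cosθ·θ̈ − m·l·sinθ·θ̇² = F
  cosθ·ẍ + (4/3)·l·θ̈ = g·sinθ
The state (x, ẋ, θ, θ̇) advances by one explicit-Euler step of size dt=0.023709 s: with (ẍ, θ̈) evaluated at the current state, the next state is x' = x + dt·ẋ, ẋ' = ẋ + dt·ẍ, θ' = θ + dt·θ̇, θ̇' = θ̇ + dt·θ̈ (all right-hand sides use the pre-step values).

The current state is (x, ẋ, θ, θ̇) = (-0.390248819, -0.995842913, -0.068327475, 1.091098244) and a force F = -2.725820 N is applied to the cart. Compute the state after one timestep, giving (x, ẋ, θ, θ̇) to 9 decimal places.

(-0.413859259, -1.052828329, -0.042458627, 1.136381710)

sinθ=-0.068274321, cosθ=0.997666586
temp = (F + m·l·θ̇²·sinθ)/(M+m) = (-2.725820 + -0.011501891)/1.251061 = -2.188000338
θ̈ = (g·sinθ − cosθ·temp)/(l·(4/3 − m·cos²θ/(M+m))) = 1.909969480
ẍ = temp − m·l·θ̈·cosθ/(M+m) = -2.403535200
Euler: x'=-0.390248819+0.023709·-0.995842913=-0.413859259, ẋ'=-0.995842913+0.023709·-2.403535200=-1.052828329
       θ'=-0.068327475+0.023709·1.091098244=-0.042458627, θ̇'=1.091098244+0.023709·1.909969480=1.136381710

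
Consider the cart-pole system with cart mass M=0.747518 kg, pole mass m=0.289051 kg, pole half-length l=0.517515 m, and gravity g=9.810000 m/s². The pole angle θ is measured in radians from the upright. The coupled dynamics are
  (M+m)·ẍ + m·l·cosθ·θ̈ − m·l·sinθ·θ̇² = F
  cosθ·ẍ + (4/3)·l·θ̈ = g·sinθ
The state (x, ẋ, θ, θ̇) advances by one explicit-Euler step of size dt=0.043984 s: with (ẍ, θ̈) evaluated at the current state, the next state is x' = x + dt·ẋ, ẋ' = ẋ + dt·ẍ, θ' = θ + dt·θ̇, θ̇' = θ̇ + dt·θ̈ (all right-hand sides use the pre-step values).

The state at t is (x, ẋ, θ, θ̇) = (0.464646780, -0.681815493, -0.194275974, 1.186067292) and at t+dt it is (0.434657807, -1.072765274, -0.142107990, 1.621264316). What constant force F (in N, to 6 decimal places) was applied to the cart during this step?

F = -7.720623 N

ẍ = (ẋ'−ẋ)/dt = (-1.072765274−-0.681815493)/0.043984 = -8.888454
θ̈ = (θ̇'−θ̇)/dt = (1.621264316−1.186067292)/0.043984 = 9.894439
sinθ=-0.193056, cosθ=0.981188
F = (M+m)·ẍ + m·l·cosθ·θ̈ − m·l·sinθ·θ̇² = -9.213496 + 1.452248 − -0.040626 = -7.720623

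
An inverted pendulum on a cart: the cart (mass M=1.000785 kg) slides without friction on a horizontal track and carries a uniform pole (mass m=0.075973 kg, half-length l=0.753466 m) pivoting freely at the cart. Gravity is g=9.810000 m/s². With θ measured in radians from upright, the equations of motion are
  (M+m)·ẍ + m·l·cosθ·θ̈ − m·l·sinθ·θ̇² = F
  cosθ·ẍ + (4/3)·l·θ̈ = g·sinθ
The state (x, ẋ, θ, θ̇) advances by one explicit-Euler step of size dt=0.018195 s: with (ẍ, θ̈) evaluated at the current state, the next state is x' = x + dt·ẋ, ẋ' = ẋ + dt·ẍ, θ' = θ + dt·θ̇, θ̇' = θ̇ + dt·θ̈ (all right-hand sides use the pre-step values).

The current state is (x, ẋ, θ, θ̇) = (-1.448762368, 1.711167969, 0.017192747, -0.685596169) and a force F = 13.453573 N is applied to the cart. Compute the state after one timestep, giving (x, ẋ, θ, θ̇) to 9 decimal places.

(-1.417627667, 1.951041013, 0.004718325, -0.921275974)

sinθ=0.017191900, cosθ=0.999852208
temp = (F + m·l·θ̇²·sinθ)/(M+m) = (13.453573 + 0.000462577)/1.076758 = 12.494948332
θ̈ = (g·sinθ − cosθ·temp)/(l·(4/3 − m·cos²θ/(M+m))) = -12.952998371
ẍ = temp − m·l·θ̈·cosθ/(M+m) = 13.183459438
Euler: x'=-1.448762368+0.018195·1.711167969=-1.417627667, ẋ'=1.711167969+0.018195·13.183459438=1.951041013
       θ'=0.017192747+0.018195·-0.685596169=0.004718325, θ̇'=-0.685596169+0.018195·-12.952998371=-0.921275974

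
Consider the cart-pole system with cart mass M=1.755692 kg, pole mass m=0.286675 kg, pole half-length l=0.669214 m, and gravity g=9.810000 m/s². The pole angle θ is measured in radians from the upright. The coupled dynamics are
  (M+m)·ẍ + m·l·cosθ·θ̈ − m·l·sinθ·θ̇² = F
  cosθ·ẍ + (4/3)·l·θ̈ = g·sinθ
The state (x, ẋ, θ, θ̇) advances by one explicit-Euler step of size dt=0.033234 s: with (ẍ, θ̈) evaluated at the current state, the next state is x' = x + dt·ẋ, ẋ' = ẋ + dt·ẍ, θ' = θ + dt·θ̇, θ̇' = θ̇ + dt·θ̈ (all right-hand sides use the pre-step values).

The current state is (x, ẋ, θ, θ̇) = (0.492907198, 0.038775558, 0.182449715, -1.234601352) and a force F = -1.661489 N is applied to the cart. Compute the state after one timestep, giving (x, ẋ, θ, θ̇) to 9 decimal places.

(0.494195865, 0.002817977, 0.141418974, -1.128677201)

sinθ=0.181439170, cosθ=0.983402170
temp = (F + m·l·θ̇²·sinθ)/(M+m) = (-1.661489 + 0.053056596)/2.042367 = -0.787533486
θ̈ = (g·sinθ − cosθ·temp)/(l·(4/3 − m·cos²θ/(M+m))) = 3.187222464
ẍ = temp − m·l·θ̈·cosθ/(M+m) = -1.081951646
Euler: x'=0.492907198+0.033234·0.038775558=0.494195865, ẋ'=0.038775558+0.033234·-1.081951646=0.002817977
       θ'=0.182449715+0.033234·-1.234601352=0.141418974, θ̇'=-1.234601352+0.033234·3.187222464=-1.128677201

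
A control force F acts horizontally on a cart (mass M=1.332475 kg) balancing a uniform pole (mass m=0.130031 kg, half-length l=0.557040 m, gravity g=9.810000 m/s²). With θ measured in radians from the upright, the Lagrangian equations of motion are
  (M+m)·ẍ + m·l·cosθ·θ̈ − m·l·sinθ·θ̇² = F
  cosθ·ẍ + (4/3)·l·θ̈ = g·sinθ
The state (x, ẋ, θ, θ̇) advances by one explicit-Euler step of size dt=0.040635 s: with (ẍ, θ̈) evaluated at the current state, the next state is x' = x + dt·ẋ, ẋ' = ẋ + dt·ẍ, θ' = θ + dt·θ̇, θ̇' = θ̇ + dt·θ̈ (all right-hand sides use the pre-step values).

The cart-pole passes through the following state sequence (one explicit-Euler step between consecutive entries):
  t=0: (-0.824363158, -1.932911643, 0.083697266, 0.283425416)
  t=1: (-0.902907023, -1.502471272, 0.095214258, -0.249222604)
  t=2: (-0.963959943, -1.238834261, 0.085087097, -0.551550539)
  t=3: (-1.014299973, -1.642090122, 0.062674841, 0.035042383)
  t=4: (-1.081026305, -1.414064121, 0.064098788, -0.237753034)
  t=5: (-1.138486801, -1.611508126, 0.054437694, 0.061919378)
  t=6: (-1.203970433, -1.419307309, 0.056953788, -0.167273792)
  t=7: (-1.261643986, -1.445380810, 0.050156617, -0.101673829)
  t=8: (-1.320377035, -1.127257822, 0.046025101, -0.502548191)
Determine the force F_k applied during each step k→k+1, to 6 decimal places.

F_0 = 14.545488 N
F_1 = 8.951745 N
F_2 = -13.473743 N
F_3 = 7.721637 N
F_4 = -6.573453 N
F_5 = 6.509605 N
F_6 = -0.821791 N
F_7 = 10.735953 N

step 0→1:
  ẍ = (ẋ'−ẋ)/dt = (-1.502471272−-1.932911643)/0.040635 = 10.592848
  θ̈ = (θ̇'−θ̇)/dt = (-0.249222604−0.283425416)/0.040635 = -13.108109
  sinθ=0.083600, cosθ=0.996499
  F = (M+m)·ẍ + m·l·cosθ·θ̈ − m·l·sinθ·θ̇² = 15.492104 + -0.946129 − 0.000486 = 14.545488
step 1→2:
  ẍ = (ẋ'−ẋ)/dt = (-1.238834261−-1.502471272)/0.040635 = 6.487929
  θ̈ = (θ̇'−θ̇)/dt = (-0.551550539−-0.249222604)/0.040635 = -7.440087
  sinθ=0.095070, cosθ=0.995471
  F = (M+m)·ẍ + m·l·cosθ·θ̈ − m·l·sinθ·θ̇² = 9.488636 + -0.536463 − 0.000428 = 8.951745
step 2→3:
  ẍ = (ẋ'−ẋ)/dt = (-1.642090122−-1.238834261)/0.040635 = -9.923855
  θ̈ = (θ̇'−θ̇)/dt = (0.035042383−-0.551550539)/0.040635 = 14.435657
  sinθ=0.084984, cosθ=0.996382
  F = (M+m)·ẍ + m·l·cosθ·θ̈ − m·l·sinθ·θ̇² = -14.513698 + 1.041828 − 0.001873 = -13.473743
step 3→4:
  ẍ = (ẋ'−ẋ)/dt = (-1.414064121−-1.642090122)/0.040635 = 5.611566
  θ̈ = (θ̇'−θ̇)/dt = (-0.237753034−0.035042383)/0.040635 = -6.713312
  sinθ=0.062634, cosθ=0.998037
  F = (M+m)·ẍ + m·l·cosθ·θ̈ − m·l·sinθ·θ̇² = 8.206950 + -0.485307 − 0.000006 = 7.721637
step 4→5:
  ẍ = (ẋ'−ẋ)/dt = (-1.611508126−-1.414064121)/0.040635 = -4.858964
  θ̈ = (θ̇'−θ̇)/dt = (0.061919378−-0.237753034)/0.040635 = 7.374736
  sinθ=0.064055, cosθ=0.997946
  F = (M+m)·ẍ + m·l·cosθ·θ̈ − m·l·sinθ·θ̇² = -7.106264 + 0.533073 − 0.000262 = -6.573453
step 5→6:
  ẍ = (ẋ'−ẋ)/dt = (-1.419307309−-1.611508126)/0.040635 = 4.729933
  θ̈ = (θ̇'−θ̇)/dt = (-0.167273792−0.061919378)/0.040635 = -5.640290
  sinθ=0.054411, cosθ=0.998519
  F = (M+m)·ẍ + m·l·cosθ·θ̈ − m·l·sinθ·θ̇² = 6.917555 + -0.407935 − 0.000015 = 6.509605
step 6→7:
  ẍ = (ẋ'−ẋ)/dt = (-1.445380810−-1.419307309)/0.040635 = -0.641651
  θ̈ = (θ̇'−θ̇)/dt = (-0.101673829−-0.167273792)/0.040635 = 1.614371
  sinθ=0.056923, cosθ=0.998379
  F = (M+m)·ẍ + m·l·cosθ·θ̈ − m·l·sinθ·θ̇² = -0.938419 + 0.116743 − 0.000115 = -0.821791
step 7→8:
  ẍ = (ẋ'−ẋ)/dt = (-1.127257822−-1.445380810)/0.040635 = 7.828793
  θ̈ = (θ̇'−θ̇)/dt = (-0.502548191−-0.101673829)/0.040635 = -9.865248
  sinθ=0.050136, cosθ=0.998742
  F = (M+m)·ẍ + m·l·cosθ·θ̈ − m·l·sinθ·θ̇² = 11.449656 + -0.713666 − 0.000038 = 10.735953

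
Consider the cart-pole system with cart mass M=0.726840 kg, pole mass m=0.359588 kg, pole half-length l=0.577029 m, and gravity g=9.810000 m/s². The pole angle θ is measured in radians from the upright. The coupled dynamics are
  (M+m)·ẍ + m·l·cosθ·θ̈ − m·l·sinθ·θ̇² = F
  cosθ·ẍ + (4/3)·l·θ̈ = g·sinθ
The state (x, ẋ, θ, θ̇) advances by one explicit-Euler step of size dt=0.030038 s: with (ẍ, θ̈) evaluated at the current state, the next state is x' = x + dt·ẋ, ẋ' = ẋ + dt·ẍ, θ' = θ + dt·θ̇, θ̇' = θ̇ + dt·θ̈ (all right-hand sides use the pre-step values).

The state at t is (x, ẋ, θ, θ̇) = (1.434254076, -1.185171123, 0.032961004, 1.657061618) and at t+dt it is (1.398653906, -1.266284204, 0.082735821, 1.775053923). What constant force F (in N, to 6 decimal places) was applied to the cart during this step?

ẍ = (ẋ'−ẋ)/dt = (-1.266284204−-1.185171123)/0.030038 = -2.700349
θ̈ = (θ̇'−θ̇)/dt = (1.775053923−1.657061618)/0.030038 = 3.928101
sinθ=0.032955, cosθ=0.999457
F = (M+m)·ẍ + m·l·cosθ·θ̈ − m·l·sinθ·θ̇² = -2.933735 + 0.814610 − 0.018776 = -2.137901

F = -2.137901 N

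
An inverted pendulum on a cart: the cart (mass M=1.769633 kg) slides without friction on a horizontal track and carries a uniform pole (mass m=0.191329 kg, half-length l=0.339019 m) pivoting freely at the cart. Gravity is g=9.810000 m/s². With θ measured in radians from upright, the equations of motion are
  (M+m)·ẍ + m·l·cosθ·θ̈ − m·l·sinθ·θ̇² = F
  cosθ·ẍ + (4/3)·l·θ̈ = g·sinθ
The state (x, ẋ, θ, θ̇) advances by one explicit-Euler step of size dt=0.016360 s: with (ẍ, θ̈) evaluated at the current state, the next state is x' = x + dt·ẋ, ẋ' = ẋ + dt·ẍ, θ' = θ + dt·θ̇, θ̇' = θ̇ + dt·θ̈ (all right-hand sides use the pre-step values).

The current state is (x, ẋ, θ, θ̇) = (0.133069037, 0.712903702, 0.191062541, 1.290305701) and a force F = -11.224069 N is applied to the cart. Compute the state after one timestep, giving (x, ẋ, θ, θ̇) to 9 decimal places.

(0.144732142, 0.609984797, 0.212171942, 1.581271252)

sinθ=0.189902208, cosθ=0.981803010
temp = (F + m·l·θ̇²·sinθ)/(M+m) = (-11.224069 + 0.020507848)/1.960962 = -5.713298448
θ̈ = (g·sinθ − cosθ·temp)/(l·(4/3 − m·cos²θ/(M+m))) = 17.785180378
ẍ = temp − m·l·θ̈·cosθ/(M+m) = -6.290886627
Euler: x'=0.133069037+0.016360·0.712903702=0.144732142, ẋ'=0.712903702+0.016360·-6.290886627=0.609984797
       θ'=0.191062541+0.016360·1.290305701=0.212171942, θ̇'=1.290305701+0.016360·17.785180378=1.581271252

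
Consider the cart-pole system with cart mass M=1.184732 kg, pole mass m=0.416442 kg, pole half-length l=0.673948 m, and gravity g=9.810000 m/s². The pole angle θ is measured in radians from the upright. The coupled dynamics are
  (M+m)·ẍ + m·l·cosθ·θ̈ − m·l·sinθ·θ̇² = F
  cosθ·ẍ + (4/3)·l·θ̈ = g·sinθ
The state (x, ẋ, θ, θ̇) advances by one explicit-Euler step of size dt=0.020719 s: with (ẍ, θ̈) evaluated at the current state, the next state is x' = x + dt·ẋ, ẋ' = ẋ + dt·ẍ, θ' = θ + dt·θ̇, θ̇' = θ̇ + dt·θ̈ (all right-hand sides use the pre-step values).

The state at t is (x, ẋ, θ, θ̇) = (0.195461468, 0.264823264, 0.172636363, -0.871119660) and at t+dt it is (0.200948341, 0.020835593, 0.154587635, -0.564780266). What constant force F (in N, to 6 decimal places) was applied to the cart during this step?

F = -14.804067 N

ẍ = (ẋ'−ẋ)/dt = (0.020835593−0.264823264)/0.020719 = -11.776035
θ̈ = (θ̇'−θ̇)/dt = (-0.564780266−-0.871119660)/0.020719 = 14.785433
sinθ=0.171780, cosθ=0.985135
F = (M+m)·ẍ + m·l·cosθ·θ̈ − m·l·sinθ·θ̇² = -18.855481 + 4.088000 − 0.036586 = -14.804067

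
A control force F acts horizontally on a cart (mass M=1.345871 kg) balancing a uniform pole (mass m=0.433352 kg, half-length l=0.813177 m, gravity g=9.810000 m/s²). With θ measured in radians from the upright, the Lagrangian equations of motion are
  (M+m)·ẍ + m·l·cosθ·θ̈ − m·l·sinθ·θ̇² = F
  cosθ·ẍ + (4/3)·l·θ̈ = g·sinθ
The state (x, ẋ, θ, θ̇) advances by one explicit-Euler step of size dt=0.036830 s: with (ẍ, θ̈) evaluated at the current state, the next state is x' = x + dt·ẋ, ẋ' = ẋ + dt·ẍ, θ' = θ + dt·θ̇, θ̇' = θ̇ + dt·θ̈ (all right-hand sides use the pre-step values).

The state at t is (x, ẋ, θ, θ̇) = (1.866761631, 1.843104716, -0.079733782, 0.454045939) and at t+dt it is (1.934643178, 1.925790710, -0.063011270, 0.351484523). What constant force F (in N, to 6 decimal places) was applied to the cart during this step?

ẍ = (ẋ'−ẋ)/dt = (1.925790710−1.843104716)/0.036830 = 2.245072
θ̈ = (θ̇'−θ̇)/dt = (0.351484523−0.454045939)/0.036830 = -2.784725
sinθ=-0.079649, cosθ=0.996823
F = (M+m)·ẍ + m·l·cosθ·θ̈ − m·l·sinθ·θ̇² = 3.994483 + -0.978197 − -0.005786 = 3.022073

F = 3.022073 N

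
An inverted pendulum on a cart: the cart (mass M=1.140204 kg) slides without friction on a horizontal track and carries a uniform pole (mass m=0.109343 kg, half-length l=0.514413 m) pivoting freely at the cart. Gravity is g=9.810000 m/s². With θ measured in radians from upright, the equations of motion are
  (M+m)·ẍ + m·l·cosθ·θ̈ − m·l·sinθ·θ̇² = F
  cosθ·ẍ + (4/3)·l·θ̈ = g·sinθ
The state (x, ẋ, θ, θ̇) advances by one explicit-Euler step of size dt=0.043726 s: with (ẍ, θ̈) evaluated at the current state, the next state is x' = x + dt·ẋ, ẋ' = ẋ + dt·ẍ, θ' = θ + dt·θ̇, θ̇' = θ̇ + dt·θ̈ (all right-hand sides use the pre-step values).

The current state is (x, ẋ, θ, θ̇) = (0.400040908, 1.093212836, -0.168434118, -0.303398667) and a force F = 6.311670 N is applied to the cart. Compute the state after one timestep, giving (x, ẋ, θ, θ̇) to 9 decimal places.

sinθ=-0.167638833, cosθ=0.985848478
temp = (F + m·l·θ̇²·sinθ)/(M+m) = (6.311670 + -0.000867970)/1.249547 = 5.050471915
θ̈ = (g·sinθ − cosθ·temp)/(l·(4/3 − m·cos²θ/(M+m))) = -10.314870914
ẍ = temp − m·l·θ̈·cosθ/(M+m) = 5.508217635
Euler: x'=0.400040908+0.043726·1.093212836=0.447842732, ẋ'=1.093212836+0.043726·5.508217635=1.334065160
       θ'=-0.168434118+0.043726·-0.303398667=-0.181700528, θ̇'=-0.303398667+0.043726·-10.314870914=-0.754426713

(0.447842732, 1.334065160, -0.181700528, -0.754426713)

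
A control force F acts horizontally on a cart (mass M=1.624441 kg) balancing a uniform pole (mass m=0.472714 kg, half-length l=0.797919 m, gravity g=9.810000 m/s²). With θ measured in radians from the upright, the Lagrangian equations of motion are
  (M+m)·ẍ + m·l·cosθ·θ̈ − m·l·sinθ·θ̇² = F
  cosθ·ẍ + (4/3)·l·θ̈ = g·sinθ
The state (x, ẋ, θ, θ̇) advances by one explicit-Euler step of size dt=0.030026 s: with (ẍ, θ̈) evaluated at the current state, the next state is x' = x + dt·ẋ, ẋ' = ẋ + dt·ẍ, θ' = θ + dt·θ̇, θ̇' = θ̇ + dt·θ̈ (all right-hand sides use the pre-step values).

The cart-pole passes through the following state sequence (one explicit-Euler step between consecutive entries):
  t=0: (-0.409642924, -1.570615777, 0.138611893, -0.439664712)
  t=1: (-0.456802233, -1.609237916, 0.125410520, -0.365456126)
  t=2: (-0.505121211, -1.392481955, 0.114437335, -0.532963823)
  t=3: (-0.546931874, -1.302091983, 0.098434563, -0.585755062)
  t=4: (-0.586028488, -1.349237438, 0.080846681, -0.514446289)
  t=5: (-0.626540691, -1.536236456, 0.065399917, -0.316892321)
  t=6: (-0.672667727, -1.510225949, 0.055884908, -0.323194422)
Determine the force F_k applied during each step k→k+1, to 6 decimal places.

step 0→1:
  ẍ = (ẋ'−ẋ)/dt = (-1.609237916−-1.570615777)/0.030026 = -1.286290
  θ̈ = (θ̇'−θ̇)/dt = (-0.365456126−-0.439664712)/0.030026 = 2.471478
  sinθ=0.138168, cosθ=0.990409
  F = (M+m)·ẍ + m·l·cosθ·θ̈ − m·l·sinθ·θ̇² = -2.697549 + 0.923269 − 0.010074 = -1.784354
step 1→2:
  ẍ = (ẋ'−ẋ)/dt = (-1.392481955−-1.609237916)/0.030026 = 7.218942
  θ̈ = (θ̇'−θ̇)/dt = (-0.532963823−-0.365456126)/0.030026 = -5.578755
  sinθ=0.125082, cosθ=0.992146
  F = (M+m)·ẍ + m·l·cosθ·θ̈ − m·l·sinθ·θ̇² = 15.139241 + -2.087711 − 0.006301 = 13.045229
step 2→3:
  ẍ = (ẋ'−ẋ)/dt = (-1.302091983−-1.392481955)/0.030026 = 3.010390
  θ̈ = (θ̇'−θ̇)/dt = (-0.585755062−-0.532963823)/0.030026 = -1.758184
  sinθ=0.114188, cosθ=0.993459
  F = (M+m)·ẍ + m·l·cosθ·θ̈ − m·l·sinθ·θ̇² = 6.313255 + -0.658827 − 0.012234 = 5.642193
step 3→4:
  ẍ = (ẋ'−ẋ)/dt = (-1.349237438−-1.302091983)/0.030026 = -1.570154
  θ̈ = (θ̇'−θ̇)/dt = (-0.514446289−-0.585755062)/0.030026 = 2.374901
  sinθ=0.098276, cosθ=0.995159
  F = (M+m)·ẍ + m·l·cosθ·θ̈ − m·l·sinθ·θ̇² = -3.292857 + 0.891447 − 0.012718 = -2.414129
step 4→5:
  ẍ = (ẋ'−ẋ)/dt = (-1.536236456−-1.349237438)/0.030026 = -6.227903
  θ̈ = (θ̇'−θ̇)/dt = (-0.316892321−-0.514446289)/0.030026 = 6.579430
  sinθ=0.080759, cosθ=0.996734
  F = (M+m)·ẍ + m·l·cosθ·θ̈ − m·l·sinθ·θ̇² = -13.060878 + 2.473573 − 0.008062 = -10.595367
step 5→6:
  ẍ = (ẋ'−ẋ)/dt = (-1.510225949−-1.536236456)/0.030026 = 0.866266
  θ̈ = (θ̇'−θ̇)/dt = (-0.323194422−-0.316892321)/0.030026 = -0.209888
  sinθ=0.065353, cosθ=0.997862
  F = (M+m)·ẍ + m·l·cosθ·θ̈ − m·l·sinθ·θ̇² = 1.816694 + -0.078998 − 0.002475 = 1.735221

F_0 = -1.784354 N
F_1 = 13.045229 N
F_2 = 5.642193 N
F_3 = -2.414129 N
F_4 = -10.595367 N
F_5 = 1.735221 N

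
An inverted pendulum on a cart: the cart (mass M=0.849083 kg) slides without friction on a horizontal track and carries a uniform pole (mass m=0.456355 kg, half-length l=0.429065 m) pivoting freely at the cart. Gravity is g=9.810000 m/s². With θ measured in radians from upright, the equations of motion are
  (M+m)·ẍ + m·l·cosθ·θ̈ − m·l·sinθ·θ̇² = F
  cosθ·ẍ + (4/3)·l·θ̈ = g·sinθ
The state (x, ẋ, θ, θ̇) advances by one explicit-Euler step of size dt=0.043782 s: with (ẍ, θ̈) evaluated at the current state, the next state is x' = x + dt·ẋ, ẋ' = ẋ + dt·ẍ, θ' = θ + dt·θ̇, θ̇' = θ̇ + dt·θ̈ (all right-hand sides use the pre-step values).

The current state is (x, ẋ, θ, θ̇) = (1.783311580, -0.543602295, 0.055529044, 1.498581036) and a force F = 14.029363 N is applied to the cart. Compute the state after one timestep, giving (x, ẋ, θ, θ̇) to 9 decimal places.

sinθ=0.055500511, cosθ=0.998458659
temp = (F + m·l·θ̇²·sinθ)/(M+m) = (14.029363 + 0.024405255)/1.305438 = 10.765557809
θ̈ = (g·sinθ − cosθ·temp)/(l·(4/3 − m·cos²θ/(M+m))) = -24.149463544
ẍ = temp − m·l·θ̈·cosθ/(M+m) = 14.382214017
Euler: x'=1.783311580+0.043782·-0.543602295=1.759511584, ẋ'=-0.543602295+0.043782·14.382214017=0.086079799
       θ'=0.055529044+0.043782·1.498581036=0.121139919, θ̇'=1.498581036+0.043782·-24.149463544=0.441269223

(1.759511584, 0.086079799, 0.121139919, 0.441269223)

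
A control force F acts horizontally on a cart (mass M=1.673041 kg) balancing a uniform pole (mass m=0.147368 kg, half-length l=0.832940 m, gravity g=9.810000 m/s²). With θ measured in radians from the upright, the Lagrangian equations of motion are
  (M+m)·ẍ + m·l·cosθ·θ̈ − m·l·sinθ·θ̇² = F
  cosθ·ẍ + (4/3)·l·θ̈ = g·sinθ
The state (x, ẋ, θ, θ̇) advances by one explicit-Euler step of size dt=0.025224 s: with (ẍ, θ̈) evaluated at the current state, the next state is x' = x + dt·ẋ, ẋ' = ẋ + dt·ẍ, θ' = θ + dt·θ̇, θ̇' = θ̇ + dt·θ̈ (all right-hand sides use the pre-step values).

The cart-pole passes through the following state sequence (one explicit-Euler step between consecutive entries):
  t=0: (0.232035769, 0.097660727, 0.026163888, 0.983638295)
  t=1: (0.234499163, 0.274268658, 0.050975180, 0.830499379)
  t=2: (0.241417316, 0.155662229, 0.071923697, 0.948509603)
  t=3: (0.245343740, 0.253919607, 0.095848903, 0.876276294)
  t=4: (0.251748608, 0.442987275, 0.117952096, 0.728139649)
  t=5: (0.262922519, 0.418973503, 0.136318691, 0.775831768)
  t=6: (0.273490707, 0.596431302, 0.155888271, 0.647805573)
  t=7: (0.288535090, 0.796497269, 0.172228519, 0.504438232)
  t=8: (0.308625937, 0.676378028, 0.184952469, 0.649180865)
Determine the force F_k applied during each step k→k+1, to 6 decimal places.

F_0 = 11.997666 N
F_1 = -7.990574 N
F_2 = 6.732668 N
F_3 = 12.918365 N
F_4 = -1.510252 N
F_5 = 12.179799 N
F_6 = 13.741492 N
F_7 = -7.980378 N

step 0→1:
  ẍ = (ẋ'−ẋ)/dt = (0.274268658−0.097660727)/0.025224 = 7.001583
  θ̈ = (θ̇'−θ̇)/dt = (0.830499379−0.983638295)/0.025224 = -6.071159
  sinθ=0.026161, cosθ=0.999658
  F = (M+m)·ẍ + m·l·cosθ·θ̈ − m·l·sinθ·θ̇² = 12.745745 + -0.744972 − 0.003107 = 11.997666
step 1→2:
  ẍ = (ẋ'−ẋ)/dt = (0.155662229−0.274268658)/0.025224 = -4.702126
  θ̈ = (θ̇'−θ̇)/dt = (0.948509603−0.830499379)/0.025224 = 4.678490
  sinθ=0.050953, cosθ=0.998701
  F = (M+m)·ẍ + m·l·cosθ·θ̈ − m·l·sinθ·θ̇² = -8.559793 + 0.573533 − 0.004314 = -7.990574
step 2→3:
  ẍ = (ẋ'−ẋ)/dt = (0.253919607−0.155662229)/0.025224 = 3.895392
  θ̈ = (θ̇'−θ̇)/dt = (0.876276294−0.948509603)/0.025224 = -2.863674
  sinθ=0.071862, cosθ=0.997415
  F = (M+m)·ẍ + m·l·cosθ·θ̈ − m·l·sinθ·θ̇² = 7.091207 + -0.350603 − 0.007936 = 6.732668
step 3→4:
  ẍ = (ẋ'−ẋ)/dt = (0.442987275−0.253919607)/0.025224 = 7.495547
  θ̈ = (θ̇'−θ̇)/dt = (0.728139649−0.876276294)/0.025224 = -5.872845
  sinθ=0.095702, cosθ=0.995410
  F = (M+m)·ẍ + m·l·cosθ·θ̈ − m·l·sinθ·θ̇² = 13.644961 + -0.717575 − 0.009020 = 12.918365
step 4→5:
  ẍ = (ẋ'−ẋ)/dt = (0.418973503−0.442987275)/0.025224 = -0.952021
  θ̈ = (θ̇'−θ̇)/dt = (0.775831768−0.728139649)/0.025224 = 1.890744
  sinθ=0.117679, cosθ=0.993052
  F = (M+m)·ẍ + m·l·cosθ·θ̈ − m·l·sinθ·θ̇² = -1.733067 + 0.230474 − 0.007659 = -1.510252
step 5→6:
  ẍ = (ẋ'−ẋ)/dt = (0.596431302−0.418973503)/0.025224 = 7.035276
  θ̈ = (θ̇'−θ̇)/dt = (0.647805573−0.775831768)/0.025224 = -5.075571
  sinθ=0.135897, cosθ=0.990723
  F = (M+m)·ẍ + m·l·cosθ·θ̈ − m·l·sinθ·θ̇² = 12.807080 + -0.617240 − 0.010041 = 12.179799
step 6→7:
  ẍ = (ẋ'−ẋ)/dt = (0.796497269−0.596431302)/0.025224 = 7.931572
  θ̈ = (θ̇'−θ̇)/dt = (0.504438232−0.647805573)/0.025224 = -5.683767
  sinθ=0.155258, cosθ=0.987874
  F = (M+m)·ẍ + m·l·cosθ·θ̈ − m·l·sinθ·θ̇² = 14.438705 + -0.689215 − 0.007998 = 13.741492
step 7→8:
  ẍ = (ẋ'−ẋ)/dt = (0.676378028−0.796497269)/0.025224 = -4.762101
  θ̈ = (θ̇'−θ̇)/dt = (0.649180865−0.504438232)/0.025224 = 5.738290
  sinθ=0.171378, cosθ=0.985205
  F = (M+m)·ẍ + m·l·cosθ·θ̈ − m·l·sinθ·θ̇² = -8.668972 + 0.693947 − 0.005353 = -7.980378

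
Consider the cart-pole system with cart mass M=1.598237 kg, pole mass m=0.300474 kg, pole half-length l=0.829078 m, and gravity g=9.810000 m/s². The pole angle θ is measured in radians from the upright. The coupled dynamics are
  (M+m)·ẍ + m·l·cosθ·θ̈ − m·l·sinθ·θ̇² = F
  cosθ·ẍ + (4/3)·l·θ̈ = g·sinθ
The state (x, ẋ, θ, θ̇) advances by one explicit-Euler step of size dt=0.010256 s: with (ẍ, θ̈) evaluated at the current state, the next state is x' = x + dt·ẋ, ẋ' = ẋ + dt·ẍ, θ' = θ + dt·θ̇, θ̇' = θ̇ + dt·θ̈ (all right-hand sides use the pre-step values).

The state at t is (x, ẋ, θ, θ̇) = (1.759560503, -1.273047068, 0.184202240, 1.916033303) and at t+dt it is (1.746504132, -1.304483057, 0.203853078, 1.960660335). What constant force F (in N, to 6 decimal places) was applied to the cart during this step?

ẍ = (ẋ'−ẋ)/dt = (-1.304483057−-1.273047068)/0.010256 = -3.065132
θ̈ = (θ̇'−θ̇)/dt = (1.960660335−1.916033303)/0.010256 = 4.351310
sinθ=0.183162, cosθ=0.983083
F = (M+m)·ẍ + m·l·cosθ·θ̈ − m·l·sinθ·θ̇² = -5.819799 + 1.065644 − 0.167511 = -4.921666

F = -4.921666 N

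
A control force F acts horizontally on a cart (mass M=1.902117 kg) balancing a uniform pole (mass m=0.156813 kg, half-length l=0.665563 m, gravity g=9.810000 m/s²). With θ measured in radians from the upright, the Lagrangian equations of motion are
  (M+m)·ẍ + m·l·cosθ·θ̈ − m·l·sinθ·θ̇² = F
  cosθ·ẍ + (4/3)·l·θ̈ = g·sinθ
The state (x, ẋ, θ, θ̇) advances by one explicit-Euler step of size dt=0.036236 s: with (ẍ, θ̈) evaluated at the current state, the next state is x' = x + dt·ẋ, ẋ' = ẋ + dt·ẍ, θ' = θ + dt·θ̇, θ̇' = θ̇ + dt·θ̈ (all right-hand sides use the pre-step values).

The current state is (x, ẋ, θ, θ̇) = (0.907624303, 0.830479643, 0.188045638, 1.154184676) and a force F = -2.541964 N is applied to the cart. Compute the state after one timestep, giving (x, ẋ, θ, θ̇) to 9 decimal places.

sinθ=0.186939344, cosθ=0.982371458
temp = (F + m·l·θ̇²·sinθ)/(M+m) = (-2.541964 + 0.025990974)/2.058930 = -1.221980847
θ̈ = (g·sinθ − cosθ·temp)/(l·(4/3 − m·cos²θ/(M+m))) = 3.618749611
ẍ = temp − m·l·θ̈·cosθ/(M+m) = -1.402184638
Euler: x'=0.907624303+0.036236·0.830479643=0.937717563, ẋ'=0.830479643+0.036236·-1.402184638=0.779670080
       θ'=0.188045638+0.036236·1.154184676=0.229868674, θ̇'=1.154184676+0.036236·3.618749611=1.285313687

(0.937717563, 0.779670080, 0.229868674, 1.285313687)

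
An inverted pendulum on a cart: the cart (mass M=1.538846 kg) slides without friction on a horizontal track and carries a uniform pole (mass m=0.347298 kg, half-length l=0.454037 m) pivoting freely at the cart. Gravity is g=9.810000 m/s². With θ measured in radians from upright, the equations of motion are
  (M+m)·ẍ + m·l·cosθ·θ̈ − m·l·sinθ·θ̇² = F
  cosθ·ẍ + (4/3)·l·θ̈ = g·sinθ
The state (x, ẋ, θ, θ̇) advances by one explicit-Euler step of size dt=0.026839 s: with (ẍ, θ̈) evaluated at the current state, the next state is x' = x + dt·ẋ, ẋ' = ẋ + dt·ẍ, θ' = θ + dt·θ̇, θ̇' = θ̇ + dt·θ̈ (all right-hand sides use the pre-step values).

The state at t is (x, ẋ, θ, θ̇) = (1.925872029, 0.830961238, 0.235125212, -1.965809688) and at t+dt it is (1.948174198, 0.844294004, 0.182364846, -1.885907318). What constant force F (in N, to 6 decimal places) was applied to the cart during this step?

ẍ = (ẋ'−ẋ)/dt = (0.844294004−0.830961238)/0.026839 = 0.496768
θ̈ = (θ̇'−θ̇)/dt = (-1.885907318−-1.965809688)/0.026839 = 2.977099
sinθ=0.232965, cosθ=0.972485
F = (M+m)·ẍ + m·l·cosθ·θ̈ − m·l·sinθ·θ̇² = 0.936977 + 0.456531 − 0.141960 = 1.251547

F = 1.251547 N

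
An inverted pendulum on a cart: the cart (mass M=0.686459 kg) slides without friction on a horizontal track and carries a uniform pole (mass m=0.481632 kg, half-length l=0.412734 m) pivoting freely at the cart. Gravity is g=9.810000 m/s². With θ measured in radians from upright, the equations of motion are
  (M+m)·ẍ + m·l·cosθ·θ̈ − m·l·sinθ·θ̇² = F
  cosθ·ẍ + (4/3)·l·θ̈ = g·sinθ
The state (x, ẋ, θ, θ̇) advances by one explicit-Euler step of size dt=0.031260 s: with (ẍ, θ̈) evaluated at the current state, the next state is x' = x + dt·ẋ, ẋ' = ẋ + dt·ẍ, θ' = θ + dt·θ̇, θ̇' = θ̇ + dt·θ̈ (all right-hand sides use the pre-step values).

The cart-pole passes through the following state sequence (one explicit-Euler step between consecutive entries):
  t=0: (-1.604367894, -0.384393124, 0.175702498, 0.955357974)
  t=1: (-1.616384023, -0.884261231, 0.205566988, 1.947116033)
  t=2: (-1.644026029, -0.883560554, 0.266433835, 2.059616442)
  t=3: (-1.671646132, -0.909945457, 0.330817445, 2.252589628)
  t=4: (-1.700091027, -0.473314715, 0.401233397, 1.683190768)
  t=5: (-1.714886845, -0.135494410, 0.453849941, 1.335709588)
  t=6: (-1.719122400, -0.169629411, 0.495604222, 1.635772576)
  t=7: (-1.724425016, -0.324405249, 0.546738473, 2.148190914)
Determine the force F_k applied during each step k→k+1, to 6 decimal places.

step 0→1:
  ẍ = (ẋ'−ẋ)/dt = (-0.884261231−-0.384393124)/0.031260 = -15.990662
  θ̈ = (θ̇'−θ̇)/dt = (1.947116033−0.955357974)/0.031260 = 31.726106
  sinθ=0.174800, cosθ=0.984604
  F = (M+m)·ẍ + m·l·cosθ·θ̈ − m·l·sinθ·θ̇² = -18.678549 + 6.209604 − 0.031715 = -12.500659
step 1→2:
  ẍ = (ẋ'−ẋ)/dt = (-0.883560554−-0.884261231)/0.031260 = 0.022414
  θ̈ = (θ̇'−θ̇)/dt = (2.059616442−1.947116033)/0.031260 = 3.598861
  sinθ=0.204122, cosθ=0.978945
  F = (M+m)·ẍ + m·l·cosθ·θ̈ − m·l·sinθ·θ̇² = 0.026182 + 0.700340 − 0.153837 = 0.572686
step 2→3:
  ẍ = (ẋ'−ẋ)/dt = (-0.909945457−-0.883560554)/0.031260 = -0.844047
  θ̈ = (θ̇'−θ̇)/dt = (2.252589628−2.059616442)/0.031260 = 6.173167
  sinθ=0.263293, cosθ=0.964716
  F = (M+m)·ẍ + m·l·cosθ·θ̈ − m·l·sinθ·θ̇² = -0.985923 + 1.183840 − 0.222023 = -0.024106
step 3→4:
  ẍ = (ẋ'−ẋ)/dt = (-0.473314715−-0.909945457)/0.031260 = 13.967714
  θ̈ = (θ̇'−θ̇)/dt = (1.683190768−2.252589628)/0.031260 = -18.214935
  sinθ=0.324816, cosθ=0.945777
  F = (M+m)·ẍ + m·l·cosθ·θ̈ − m·l·sinθ·θ̇² = 16.315561 + -3.424538 − 0.327633 = 12.563390
step 4→5:
  ẍ = (ẋ'−ẋ)/dt = (-0.135494410−-0.473314715)/0.031260 = 10.806792
  θ̈ = (θ̇'−θ̇)/dt = (1.335709588−1.683190768)/0.031260 = -11.115841
  sinθ=0.390554, cosθ=0.920580
  F = (M+m)·ẍ + m·l·cosθ·θ̈ − m·l·sinθ·θ̇² = 12.623316 + -2.034180 − 0.219955 = 10.369181
step 5→6:
  ẍ = (ẋ'−ẋ)/dt = (-0.169629411−-0.135494410)/0.031260 = -1.091971
  θ̈ = (θ̇'−θ̇)/dt = (1.635772576−1.335709588)/0.031260 = 9.598944
  sinθ=0.438429, cosθ=0.898766
  F = (M+m)·ẍ + m·l·cosθ·θ̈ − m·l·sinθ·θ̇² = -1.275521 + 1.714966 − 0.155492 = 0.283953
step 6→7:
  ẍ = (ẋ'−ẋ)/dt = (-0.324405249−-0.169629411)/0.031260 = -4.951242
  θ̈ = (θ̇'−θ̇)/dt = (2.148190914−1.635772576)/0.031260 = 16.392141
  sinθ=0.475563, cosθ=0.879682
  F = (M+m)·ẍ + m·l·cosθ·θ̈ − m·l·sinθ·θ̇² = -5.783502 + 2.866466 − 0.252953 = -3.169989

F_0 = -12.500659 N
F_1 = 0.572686 N
F_2 = -0.024106 N
F_3 = 12.563390 N
F_4 = 10.369181 N
F_5 = 0.283953 N
F_6 = -3.169989 N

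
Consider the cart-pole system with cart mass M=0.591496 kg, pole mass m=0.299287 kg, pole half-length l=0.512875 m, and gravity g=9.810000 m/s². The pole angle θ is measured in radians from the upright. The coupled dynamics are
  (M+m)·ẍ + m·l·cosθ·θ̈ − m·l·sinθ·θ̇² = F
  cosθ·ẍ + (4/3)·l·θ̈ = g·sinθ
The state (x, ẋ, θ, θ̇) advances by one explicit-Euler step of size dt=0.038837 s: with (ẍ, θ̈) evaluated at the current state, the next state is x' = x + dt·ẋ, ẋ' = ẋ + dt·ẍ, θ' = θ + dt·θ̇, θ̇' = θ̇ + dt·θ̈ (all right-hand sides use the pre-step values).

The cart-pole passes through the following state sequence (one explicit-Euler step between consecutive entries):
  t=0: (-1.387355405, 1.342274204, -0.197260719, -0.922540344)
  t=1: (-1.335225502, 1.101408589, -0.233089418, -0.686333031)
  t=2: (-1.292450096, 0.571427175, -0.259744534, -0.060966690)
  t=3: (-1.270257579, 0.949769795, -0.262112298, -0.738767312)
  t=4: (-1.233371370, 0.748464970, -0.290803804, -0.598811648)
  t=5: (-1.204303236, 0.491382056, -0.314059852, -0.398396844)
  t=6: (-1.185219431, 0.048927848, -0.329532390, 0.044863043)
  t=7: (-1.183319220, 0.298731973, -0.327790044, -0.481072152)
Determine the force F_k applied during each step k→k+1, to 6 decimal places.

step 0→1:
  ẍ = (ẋ'−ẋ)/dt = (1.101408589−1.342274204)/0.038837 = -6.201962
  θ̈ = (θ̇'−θ̇)/dt = (-0.686333031−-0.922540344)/0.038837 = 6.082017
  sinθ=-0.195984, cosθ=0.980607
  F = (M+m)·ẍ + m·l·cosθ·θ̈ − m·l·sinθ·θ̇² = -5.524603 + 0.915466 − -0.025603 = -4.583534
step 1→2:
  ẍ = (ẋ'−ẋ)/dt = (0.571427175−1.101408589)/0.038837 = -13.646302
  θ̈ = (θ̇'−θ̇)/dt = (-0.060966690−-0.686333031)/0.038837 = 16.102334
  sinθ=-0.230984, cosθ=0.972957
  F = (M+m)·ẍ + m·l·cosθ·θ̈ − m·l·sinθ·θ̇² = -12.155893 + 2.404817 − -0.016701 = -9.734375
step 2→3:
  ẍ = (ẋ'−ẋ)/dt = (0.949769795−0.571427175)/0.038837 = 9.741809
  θ̈ = (θ̇'−θ̇)/dt = (-0.738767312−-0.060966690)/0.038837 = -17.452445
  sinθ=-0.256834, cosθ=0.966456
  F = (M+m)·ẍ + m·l·cosθ·θ̈ − m·l·sinθ·θ̇² = 8.677837 + -2.589033 − -0.000147 = 6.088951
step 3→4:
  ẍ = (ẋ'−ẋ)/dt = (0.748464970−0.949769795)/0.038837 = -5.183326
  θ̈ = (θ̇'−θ̇)/dt = (-0.598811648−-0.738767312)/0.038837 = 3.603668
  sinθ=-0.259121, cosθ=0.965845
  F = (M+m)·ẍ + m·l·cosθ·θ̈ − m·l·sinθ·θ̇² = -4.617219 + 0.534259 − -0.021708 = -4.061252
step 4→5:
  ẍ = (ẋ'−ẋ)/dt = (0.491382056−0.748464970)/0.038837 = -6.619536
  θ̈ = (θ̇'−θ̇)/dt = (-0.398396844−-0.598811648)/0.038837 = 5.160409
  sinθ=-0.286722, cosθ=0.958014
  F = (M+m)·ẍ + m·l·cosθ·θ̈ − m·l·sinθ·θ̇² = -5.896570 + 0.758849 − -0.015781 = -5.121940
step 5→6:
  ẍ = (ẋ'−ẋ)/dt = (0.048927848−0.491382056)/0.038837 = -11.392595
  θ̈ = (θ̇'−θ̇)/dt = (0.044863043−-0.398396844)/0.038837 = 11.413340
  sinθ=-0.308922, cosθ=0.951087
  F = (M+m)·ẍ + m·l·cosθ·θ̈ − m·l·sinθ·θ̇² = -10.148330 + 1.666221 − -0.007526 = -8.474583
step 6→7:
  ẍ = (ẋ'−ẋ)/dt = (0.298731973−0.048927848)/0.038837 = 6.432117
  θ̈ = (θ̇'−θ̇)/dt = (-0.481072152−0.044863043)/0.038837 = -13.542117
  sinθ=-0.323601, cosθ=0.946194
  F = (M+m)·ẍ + m·l·cosθ·θ̈ − m·l·sinθ·θ̇² = 5.729620 + -1.966826 − -0.000100 = 3.762894

F_0 = -4.583534 N
F_1 = -9.734375 N
F_2 = 6.088951 N
F_3 = -4.061252 N
F_4 = -5.121940 N
F_5 = -8.474583 N
F_6 = 3.762894 N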